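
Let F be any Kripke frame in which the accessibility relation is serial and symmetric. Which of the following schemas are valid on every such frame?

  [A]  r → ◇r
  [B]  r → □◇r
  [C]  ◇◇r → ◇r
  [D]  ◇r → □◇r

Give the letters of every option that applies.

B

(A) r → ◇r is the dual of axiom T; it is valid on a frame exactly when R is reflexive. Such an R need not be reflexive, so not valid.
(B) r → □◇r (axiom B) characterises the symmetric frames. Every such R is symmetric — valid.
(C) ◇◇r → ◇r (the dual of axiom 4) characterises the transitive frames. Such an R need not be transitive — not valid.
(D) ◇r → □◇r is axiom 5, which corresponds to the euclidean property. Such an R need not be euclidean — not valid.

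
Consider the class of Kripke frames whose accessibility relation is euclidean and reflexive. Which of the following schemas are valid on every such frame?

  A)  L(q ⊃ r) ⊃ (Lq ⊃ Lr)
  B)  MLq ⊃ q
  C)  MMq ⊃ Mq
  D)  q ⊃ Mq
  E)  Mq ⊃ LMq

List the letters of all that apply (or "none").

A, B, C, D, E

A reflexive euclidean relation is also symmetric (from wRw and wRv the euclidean condition gives vRw) and hence transitive; it is an equivalence relation.
(A) this is just K, valid on every normal frame.
(B) MLq ⊃ q is the dual of axiom B, which corresponds to symmetry. Every such R is symmetric — valid.
(C) the dual of axiom 4: valid iff R is transitive. Every such R is transitive — valid.
(D) q ⊃ Mq is the dual of axiom T; it is valid on a frame exactly when R is reflexive. Every such R is reflexive, so valid.
(E) Mq ⊃ LMq (axiom 5) characterises the euclidean frames. Every such R is euclidean — valid.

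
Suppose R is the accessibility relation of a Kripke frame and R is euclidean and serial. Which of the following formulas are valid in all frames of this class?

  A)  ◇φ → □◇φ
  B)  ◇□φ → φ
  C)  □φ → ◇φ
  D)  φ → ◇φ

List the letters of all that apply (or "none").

(A) axiom 5: valid iff R is euclidean. Every such R is euclidean — valid.
(B) the dual of axiom B: valid iff R is symmetric. Such an R need not be symmetric — not valid.
(C) □φ → ◇φ is axiom D, which corresponds to seriality. Every such R is serial — valid.
(D) φ → ◇φ (the dual of axiom T) characterises the reflexive frames. Such an R need not be reflexive — not valid.

A, C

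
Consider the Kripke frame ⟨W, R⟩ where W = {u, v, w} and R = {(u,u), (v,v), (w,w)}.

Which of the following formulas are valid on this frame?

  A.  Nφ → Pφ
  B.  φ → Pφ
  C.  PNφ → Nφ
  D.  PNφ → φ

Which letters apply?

A, B, C, D

R is reflexive: each world relates to itself.
R is symmetric: every R-edge is matched by its reverse.
R is euclidean: any two R-successors of the same world are R-related.
R is serial: every world has an R-successor.
(A) axiom D: valid iff R is serial. R is serial — valid.
(B) φ → Pφ (the dual of axiom T) characterises the reflexive frames. R is reflexive — valid.
(C) PNφ → Nφ (the dual of axiom 5) characterises the euclidean frames. R is euclidean — valid.
(D) PNφ → φ is the dual of axiom B, which corresponds to symmetry. R is symmetric — valid.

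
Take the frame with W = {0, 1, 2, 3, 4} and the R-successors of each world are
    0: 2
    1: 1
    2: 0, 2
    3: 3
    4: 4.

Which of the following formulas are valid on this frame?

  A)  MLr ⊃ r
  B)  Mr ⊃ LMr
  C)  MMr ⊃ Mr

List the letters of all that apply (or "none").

R is symmetric: every R-edge is matched by its reverse.
R is not transitive: 0 R 2 and 2 R 0 but not 0 R 0.
R is not euclidean: 2 R 0 and 2 R 0 but not 0 R 0.
(A) MLr ⊃ r (the dual of axiom B) characterises the symmetric frames. R is symmetric — valid.
(B) Mr ⊃ LMr is axiom 5, which corresponds to the euclidean property. R is not euclidean — not valid.
(C) the dual of axiom 4: valid iff R is transitive. R is not transitive — not valid.

A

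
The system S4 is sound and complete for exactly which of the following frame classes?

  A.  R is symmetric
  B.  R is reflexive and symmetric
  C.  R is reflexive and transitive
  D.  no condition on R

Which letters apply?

(A) this class determines KB, not S4.
(B) this class determines B (= KTB), not S4.
(C) S4 is sound and complete for exactly this class.
(D) this class determines K, not S4.

C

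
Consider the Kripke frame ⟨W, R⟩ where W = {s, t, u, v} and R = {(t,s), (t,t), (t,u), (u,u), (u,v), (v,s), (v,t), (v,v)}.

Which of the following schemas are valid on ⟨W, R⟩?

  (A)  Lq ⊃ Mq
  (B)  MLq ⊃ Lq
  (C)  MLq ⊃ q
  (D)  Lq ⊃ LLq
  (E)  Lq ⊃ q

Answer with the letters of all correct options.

none

R is not reflexive: not s R s.
R is not symmetric: t R s but not s R t.
R is not transitive: t R u and u R v but not t R v.
R is not euclidean: t R s and t R t but not s R t.
R is not serial: s has no R-successor.
(A) Lq ⊃ Mq is axiom D, which corresponds to seriality. R is not serial — not valid.
(B) MLq ⊃ Lq (the dual of axiom 5) characterises the euclidean frames. R is not euclidean — not valid.
(C) MLq ⊃ q is the dual of axiom B; it is valid on a frame exactly when R is symmetric. R is not symmetric, so not valid.
(D) Lq ⊃ LLq (axiom 4) characterises the transitive frames. R is not transitive — not valid.
(E) axiom T: valid iff R is reflexive. R is not reflexive — not valid.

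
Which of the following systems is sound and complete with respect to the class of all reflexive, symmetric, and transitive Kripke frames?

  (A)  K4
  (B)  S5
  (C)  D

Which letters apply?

(A) K4 is determined by the class of transitive frames.
(B) S5 is determined by exactly this class.
(C) D is determined by the class of serial frames.

B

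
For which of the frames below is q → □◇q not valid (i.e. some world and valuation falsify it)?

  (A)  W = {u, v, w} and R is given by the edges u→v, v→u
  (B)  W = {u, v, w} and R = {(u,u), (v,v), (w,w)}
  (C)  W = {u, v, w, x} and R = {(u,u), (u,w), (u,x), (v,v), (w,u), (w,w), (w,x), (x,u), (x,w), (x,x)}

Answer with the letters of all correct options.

none

The schema q → □◇q is axiom B; it is valid on a frame iff R is symmetric.
(A) R is symmetric (every R-edge is matched by its reverse), so the schema is valid here.
(B) R is symmetric (every R-edge is matched by its reverse), so the schema is valid here.
(C) R is symmetric (every R-edge is matched by its reverse), so the schema is valid here.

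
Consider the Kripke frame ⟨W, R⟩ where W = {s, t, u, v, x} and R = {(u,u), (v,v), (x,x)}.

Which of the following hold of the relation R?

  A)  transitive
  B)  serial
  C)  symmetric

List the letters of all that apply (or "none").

(A) transitive: R is closed under composition.
(B) not serial: s has no R-successor.
(C) symmetric: every R-edge is matched by its reverse.

A, C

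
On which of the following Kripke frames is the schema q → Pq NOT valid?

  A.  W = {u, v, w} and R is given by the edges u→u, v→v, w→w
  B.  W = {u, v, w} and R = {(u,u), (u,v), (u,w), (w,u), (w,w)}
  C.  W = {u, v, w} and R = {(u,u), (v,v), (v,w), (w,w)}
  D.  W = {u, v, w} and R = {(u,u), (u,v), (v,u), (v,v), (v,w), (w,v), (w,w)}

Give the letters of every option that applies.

B

The schema q → Pq is the dual of axiom T; it is valid on a frame iff R is reflexive.
(A) R is reflexive (each world relates to itself), so the schema is valid here.
(B) R is not reflexive (not v R v), so the schema fails here.
(C) R is reflexive (each world relates to itself), so the schema is valid here.
(D) R is reflexive (each world relates to itself), so the schema is valid here.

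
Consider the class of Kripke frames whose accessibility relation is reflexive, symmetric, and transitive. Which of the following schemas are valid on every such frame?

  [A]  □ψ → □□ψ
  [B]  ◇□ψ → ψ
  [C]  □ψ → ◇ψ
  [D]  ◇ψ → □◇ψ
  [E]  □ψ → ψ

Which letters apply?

A, B, C, D, E

A relation that is reflexive, symmetric, and transitive is also euclidean and serial.
(A) □ψ → □□ψ is axiom 4, which corresponds to transitivity. Every such R is transitive — valid.
(B) ◇□ψ → ψ is the dual of axiom B, which corresponds to symmetry. Every such R is symmetric — valid.
(C) axiom D: valid iff R is serial. Every such R is serial — valid.
(D) ◇ψ → □◇ψ is axiom 5; it is valid on a frame exactly when R is euclidean. Every such R is euclidean, so valid.
(E) □ψ → ψ is axiom T, which corresponds to reflexivity. Every such R is reflexive — valid.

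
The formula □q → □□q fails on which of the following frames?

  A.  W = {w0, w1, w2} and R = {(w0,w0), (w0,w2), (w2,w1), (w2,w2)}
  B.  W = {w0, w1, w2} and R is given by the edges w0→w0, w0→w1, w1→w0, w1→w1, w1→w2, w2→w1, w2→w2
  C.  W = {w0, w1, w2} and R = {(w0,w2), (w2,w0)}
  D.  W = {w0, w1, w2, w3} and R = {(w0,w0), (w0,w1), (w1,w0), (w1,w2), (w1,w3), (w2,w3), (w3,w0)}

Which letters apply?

A, B, C, D

The schema □q → □□q is axiom 4; it is valid on a frame iff R is transitive.
(A) R is not transitive (w0 R w2 and w2 R w1 but not w0 R w1), so the schema fails here.
(B) R is not transitive (w0 R w1 and w1 R w2 but not w0 R w2), so the schema fails here.
(C) R is not transitive (w0 R w2 and w2 R w0 but not w0 R w0), so the schema fails here.
(D) R is not transitive (w0 R w1 and w1 R w2 but not w0 R w2), so the schema fails here.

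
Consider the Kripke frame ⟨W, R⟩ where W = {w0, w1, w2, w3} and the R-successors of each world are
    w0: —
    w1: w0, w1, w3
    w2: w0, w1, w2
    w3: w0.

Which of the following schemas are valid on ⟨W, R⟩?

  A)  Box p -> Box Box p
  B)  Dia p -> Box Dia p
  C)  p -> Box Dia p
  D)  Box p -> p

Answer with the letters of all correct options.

R is not reflexive: not w0 R w0.
R is not symmetric: w1 R w0 but not w0 R w1.
R is not transitive: w2 R w1 and w1 R w3 but not w2 R w3.
R is not euclidean: w1 R w0 and w1 R w1 but not w0 R w1.
(A) Box p -> Box Box p is axiom 4; it is valid on a frame exactly when R is transitive. R is not transitive, so not valid.
(B) Dia p -> Box Dia p is axiom 5; it is valid on a frame exactly when R is euclidean. R is not euclidean, so not valid.
(C) p -> Box Dia p is axiom B; it is valid on a frame exactly when R is symmetric. R is not symmetric, so not valid.
(D) Box p -> p (axiom T) characterises the reflexive frames. R is not reflexive — not valid.

none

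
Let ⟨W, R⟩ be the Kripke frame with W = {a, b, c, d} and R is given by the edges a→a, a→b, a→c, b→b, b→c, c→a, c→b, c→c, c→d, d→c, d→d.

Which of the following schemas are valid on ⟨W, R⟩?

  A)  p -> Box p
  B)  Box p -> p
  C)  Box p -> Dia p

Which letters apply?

B, C

R is reflexive: each world relates to itself.
R is serial: every world has an R-successor.
R is not a subset of the identity: a R b with a ≠ b.
(A) p -> Box p is valid only on frames where every R-edge is a self-loop. Here R ⊄ identity — not valid.
(B) Box p -> p is axiom T, which corresponds to reflexivity. R is reflexive — valid.
(C) Box p -> Dia p is axiom D; it is valid on a frame exactly when R is serial. R is serial, so valid.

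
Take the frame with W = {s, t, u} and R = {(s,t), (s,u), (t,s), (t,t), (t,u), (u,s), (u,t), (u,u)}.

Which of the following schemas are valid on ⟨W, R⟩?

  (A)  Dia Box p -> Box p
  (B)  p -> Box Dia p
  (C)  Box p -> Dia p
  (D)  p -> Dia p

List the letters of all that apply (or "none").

R is not reflexive: not s R s.
R is symmetric: every R-edge is matched by its reverse.
R is not euclidean: t R s and t R s but not s R s.
R is serial: every world has an R-successor.
(A) Dia Box p -> Box p (the dual of axiom 5) characterises the euclidean frames. R is not euclidean — not valid.
(B) axiom B: valid iff R is symmetric. R is symmetric — valid.
(C) axiom D: valid iff R is serial. R is serial — valid.
(D) the dual of axiom T: valid iff R is reflexive. R is not reflexive — not valid.

B, C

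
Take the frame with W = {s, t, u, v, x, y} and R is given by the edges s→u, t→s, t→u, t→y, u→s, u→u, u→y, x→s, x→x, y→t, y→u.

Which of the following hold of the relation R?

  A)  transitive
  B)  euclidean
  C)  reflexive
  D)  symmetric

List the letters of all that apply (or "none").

(A) not transitive: s R u and u R s but not s R s.
(B) not euclidean: t R s and t R y but not s R y.
(C) not reflexive: not s R s.
(D) not symmetric: t R s but not s R t.

none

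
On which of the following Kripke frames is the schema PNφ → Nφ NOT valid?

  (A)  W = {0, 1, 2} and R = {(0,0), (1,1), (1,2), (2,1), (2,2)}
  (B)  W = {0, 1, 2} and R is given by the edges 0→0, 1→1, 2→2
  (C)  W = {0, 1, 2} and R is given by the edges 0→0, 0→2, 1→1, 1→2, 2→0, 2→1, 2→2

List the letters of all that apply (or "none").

C

The schema PNφ → Nφ is the dual of axiom 5; it is valid on a frame iff R is euclidean.
(A) R is euclidean (any two R-successors of the same world are R-related), so the schema is valid here.
(B) R is euclidean (any two R-successors of the same world are R-related), so the schema is valid here.
(C) R is not euclidean (2 R 0 and 2 R 1 but not 0 R 1), so the schema fails here.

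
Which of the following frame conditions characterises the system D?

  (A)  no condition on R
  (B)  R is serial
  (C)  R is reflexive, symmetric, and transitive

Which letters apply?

B

(A) this class determines K, not D.
(B) D is sound and complete for exactly this class.
(C) this class determines S5, not D.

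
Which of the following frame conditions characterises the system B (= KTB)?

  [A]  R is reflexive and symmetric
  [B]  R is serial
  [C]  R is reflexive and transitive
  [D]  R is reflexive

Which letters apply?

(A) B (= KTB) is sound and complete for exactly this class.
(B) this class determines D, not B (= KTB).
(C) this class determines S4, not B (= KTB).
(D) this class determines T (= KT), not B (= KTB).

A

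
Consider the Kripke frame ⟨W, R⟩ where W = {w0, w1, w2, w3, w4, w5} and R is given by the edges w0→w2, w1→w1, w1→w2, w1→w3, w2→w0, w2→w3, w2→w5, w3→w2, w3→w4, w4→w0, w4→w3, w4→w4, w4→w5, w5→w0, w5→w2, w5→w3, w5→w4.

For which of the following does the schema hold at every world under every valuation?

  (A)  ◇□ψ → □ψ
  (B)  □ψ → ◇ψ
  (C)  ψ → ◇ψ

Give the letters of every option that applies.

R is not reflexive: not w0 R w0.
R is not euclidean: w1 R w2 and w1 R w1 but not w2 R w1.
R is serial: every world has an R-successor.
(A) the dual of axiom 5: valid iff R is euclidean. R is not euclidean — not valid.
(B) axiom D: valid iff R is serial. R is serial — valid.
(C) the dual of axiom T: valid iff R is reflexive. R is not reflexive — not valid.

B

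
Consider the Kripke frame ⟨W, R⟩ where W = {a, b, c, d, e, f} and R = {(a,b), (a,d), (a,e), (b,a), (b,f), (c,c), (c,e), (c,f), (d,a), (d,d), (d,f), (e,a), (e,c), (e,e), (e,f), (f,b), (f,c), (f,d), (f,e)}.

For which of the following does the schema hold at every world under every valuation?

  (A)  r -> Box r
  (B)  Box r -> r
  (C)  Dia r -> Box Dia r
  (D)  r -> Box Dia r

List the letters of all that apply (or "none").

D

R is not reflexive: not a R a.
R is symmetric: every R-edge is matched by its reverse.
R is not euclidean: a R b and a R d but not b R d.
R is not a subset of the identity: a R b with a ≠ b.
(A) r -> Box r is valid only on frames where every R-edge is a self-loop. Here R ⊄ identity — not valid.
(B) Box r -> r (axiom T) characterises the reflexive frames. R is not reflexive — not valid.
(C) Dia r -> Box Dia r is axiom 5, which corresponds to the euclidean property. R is not euclidean — not valid.
(D) r -> Box Dia r is axiom B; it is valid on a frame exactly when R is symmetric. R is symmetric, so valid.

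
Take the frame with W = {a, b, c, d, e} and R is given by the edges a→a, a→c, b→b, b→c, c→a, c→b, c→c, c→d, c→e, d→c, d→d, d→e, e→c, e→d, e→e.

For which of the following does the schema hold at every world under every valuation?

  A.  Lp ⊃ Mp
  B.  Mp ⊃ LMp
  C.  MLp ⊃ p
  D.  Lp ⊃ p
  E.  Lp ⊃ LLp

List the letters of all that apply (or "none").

A, C, D

R is reflexive: each world relates to itself.
R is symmetric: every R-edge is matched by its reverse.
R is not transitive: a R c and c R b but not a R b.
R is not euclidean: c R a and c R b but not a R b.
R is serial: every world has an R-successor.
(A) Lp ⊃ Mp (axiom D) characterises the serial frames. R is serial — valid.
(B) Mp ⊃ LMp is axiom 5; it is valid on a frame exactly when R is euclidean. R is not euclidean, so not valid.
(C) the dual of axiom B: valid iff R is symmetric. R is symmetric — valid.
(D) Lp ⊃ p is axiom T, which corresponds to reflexivity. R is reflexive — valid.
(E) Lp ⊃ LLp (axiom 4) characterises the transitive frames. R is not transitive — not valid.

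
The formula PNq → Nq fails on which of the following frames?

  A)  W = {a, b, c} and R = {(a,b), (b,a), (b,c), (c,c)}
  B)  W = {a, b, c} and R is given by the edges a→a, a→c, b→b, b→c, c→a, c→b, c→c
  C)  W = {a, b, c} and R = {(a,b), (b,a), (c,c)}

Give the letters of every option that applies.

A, B, C

The schema PNq → Nq is the dual of axiom 5; it is valid on a frame iff R is euclidean.
(A) R is not euclidean (b R a and b R c but not a R c), so the schema fails here.
(B) R is not euclidean (c R a and c R b but not a R b), so the schema fails here.
(C) R is not euclidean (a R b and a R b but not b R b), so the schema fails here.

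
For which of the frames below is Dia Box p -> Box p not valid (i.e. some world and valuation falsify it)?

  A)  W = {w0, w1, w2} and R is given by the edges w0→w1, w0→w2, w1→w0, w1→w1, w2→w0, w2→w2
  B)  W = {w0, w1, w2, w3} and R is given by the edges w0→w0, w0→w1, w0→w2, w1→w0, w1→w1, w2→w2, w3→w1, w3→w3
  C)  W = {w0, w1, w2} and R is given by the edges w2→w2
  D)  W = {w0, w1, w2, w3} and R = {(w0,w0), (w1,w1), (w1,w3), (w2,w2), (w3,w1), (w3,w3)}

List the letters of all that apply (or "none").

The schema Dia Box p -> Box p is the dual of axiom 5; it is valid on a frame iff R is euclidean.
(A) R is not euclidean (w0 R w1 and w0 R w2 but not w1 R w2), so the schema fails here.
(B) R is not euclidean (w0 R w1 and w0 R w2 but not w1 R w2), so the schema fails here.
(C) R is euclidean (any two R-successors of the same world are R-related), so the schema is valid here.
(D) R is euclidean (any two R-successors of the same world are R-related), so the schema is valid here.

A, B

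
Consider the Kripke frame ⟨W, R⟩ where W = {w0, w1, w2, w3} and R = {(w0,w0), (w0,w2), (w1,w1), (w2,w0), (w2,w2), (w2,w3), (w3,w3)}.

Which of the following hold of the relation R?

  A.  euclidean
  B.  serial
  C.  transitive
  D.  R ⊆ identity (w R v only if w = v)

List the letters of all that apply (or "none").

B

(A) not euclidean: w2 R w0 and w2 R w3 but not w0 R w3.
(B) serial: every world has an R-successor.
(C) not transitive: w0 R w2 and w2 R w3 but not w0 R w3.
(D) not ⊆ identity: w0 R w2 with w0 ≠ w2.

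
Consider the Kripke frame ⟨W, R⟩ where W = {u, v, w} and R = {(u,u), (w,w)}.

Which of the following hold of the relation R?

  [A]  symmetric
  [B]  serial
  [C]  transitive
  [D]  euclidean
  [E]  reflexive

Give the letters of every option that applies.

(A) symmetric: every R-edge is matched by its reverse.
(B) not serial: v has no R-successor.
(C) transitive: R is closed under composition.
(D) euclidean: any two R-successors of the same world are R-related.
(E) not reflexive: not v R v.

A, C, D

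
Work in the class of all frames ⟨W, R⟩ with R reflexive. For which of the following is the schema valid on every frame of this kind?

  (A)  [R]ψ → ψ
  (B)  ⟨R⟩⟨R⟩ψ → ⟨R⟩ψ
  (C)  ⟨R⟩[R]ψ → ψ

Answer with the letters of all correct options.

A reflexive relation is serial.
(A) [R]ψ → ψ (axiom T) characterises the reflexive frames. Every such R is reflexive — valid.
(B) ⟨R⟩⟨R⟩ψ → ⟨R⟩ψ is the dual of axiom 4; it is valid on a frame exactly when R is transitive. Such an R need not be transitive, so not valid.
(C) ⟨R⟩[R]ψ → ψ is the dual of axiom B; it is valid on a frame exactly when R is symmetric. Such an R need not be symmetric, so not valid.

A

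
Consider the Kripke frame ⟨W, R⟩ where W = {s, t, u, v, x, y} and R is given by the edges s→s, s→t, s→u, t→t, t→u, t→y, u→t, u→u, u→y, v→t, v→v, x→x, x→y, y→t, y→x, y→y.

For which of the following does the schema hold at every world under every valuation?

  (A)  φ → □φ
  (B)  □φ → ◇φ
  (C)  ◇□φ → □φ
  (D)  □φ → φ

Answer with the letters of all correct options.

R is reflexive: each world relates to itself.
R is not euclidean: s R t and s R s but not t R s.
R is serial: every world has an R-successor.
R is not a subset of the identity: s R t with s ≠ t.
(A) φ → □φ is equivalent to ◇p→p; it holds exactly when R ⊆ identity. Here R ⊄ identity — not valid.
(B) axiom D: valid iff R is serial. R is serial — valid.
(C) ◇□φ → □φ (the dual of axiom 5) characterises the euclidean frames. R is not euclidean — not valid.
(D) axiom T: valid iff R is reflexive. R is reflexive — valid.

B, D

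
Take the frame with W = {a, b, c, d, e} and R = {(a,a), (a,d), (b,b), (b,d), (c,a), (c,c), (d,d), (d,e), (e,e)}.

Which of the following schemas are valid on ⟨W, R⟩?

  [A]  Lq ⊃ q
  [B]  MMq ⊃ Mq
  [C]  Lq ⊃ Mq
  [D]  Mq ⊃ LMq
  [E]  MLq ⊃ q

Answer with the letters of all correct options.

R is reflexive: each world relates to itself.
R is not symmetric: a R d but not d R a.
R is not transitive: a R d and d R e but not a R e.
R is not euclidean: a R d and a R a but not d R a.
R is serial: every world has an R-successor.
(A) Lq ⊃ q is axiom T; it is valid on a frame exactly when R is reflexive. R is reflexive, so valid.
(B) MMq ⊃ Mq (the dual of axiom 4) characterises the transitive frames. R is not transitive — not valid.
(C) Lq ⊃ Mq (axiom D) characterises the serial frames. R is serial — valid.
(D) Mq ⊃ LMq (axiom 5) characterises the euclidean frames. R is not euclidean — not valid.
(E) the dual of axiom B: valid iff R is symmetric. R is not symmetric — not valid.

A, C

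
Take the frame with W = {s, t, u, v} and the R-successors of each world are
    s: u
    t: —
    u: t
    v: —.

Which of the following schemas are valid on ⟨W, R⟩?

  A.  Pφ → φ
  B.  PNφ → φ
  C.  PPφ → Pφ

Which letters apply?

R is not symmetric: s R u but not u R s.
R is not transitive: s R u and u R t but not s R t.
R is not a subset of the identity: s R u with s ≠ u.
(A) Pφ → φ is valid only on frames where every R-edge is a self-loop. Here R ⊄ identity — not valid.
(B) the dual of axiom B: valid iff R is symmetric. R is not symmetric — not valid.
(C) PPφ → Pφ (the dual of axiom 4) characterises the transitive frames. R is not transitive — not valid.

none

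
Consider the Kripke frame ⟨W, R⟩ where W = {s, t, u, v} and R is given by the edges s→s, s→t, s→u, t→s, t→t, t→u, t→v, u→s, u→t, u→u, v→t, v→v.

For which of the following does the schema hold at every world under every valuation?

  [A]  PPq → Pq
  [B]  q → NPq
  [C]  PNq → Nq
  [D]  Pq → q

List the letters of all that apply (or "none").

B

R is symmetric: every R-edge is matched by its reverse.
R is not transitive: s R t and t R v but not s R v.
R is not euclidean: t R s and t R v but not s R v.
R is not a subset of the identity: s R t with s ≠ t.
(A) PPq → Pq is the dual of axiom 4, which corresponds to transitivity. R is not transitive — not valid.
(B) q → NPq is axiom B, which corresponds to symmetry. R is symmetric — valid.
(C) PNq → Nq (the dual of axiom 5) characterises the euclidean frames. R is not euclidean — not valid.
(D) Pq → q is valid only on frames where every R-edge is a self-loop. Here R ⊄ identity — not valid.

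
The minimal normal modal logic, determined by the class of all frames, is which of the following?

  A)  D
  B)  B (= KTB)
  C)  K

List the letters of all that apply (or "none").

(A) D is determined by the class of serial frames.
(B) B (= KTB) is determined by the class of reflexive and symmetric frames.
(C) K is determined by exactly this class.

C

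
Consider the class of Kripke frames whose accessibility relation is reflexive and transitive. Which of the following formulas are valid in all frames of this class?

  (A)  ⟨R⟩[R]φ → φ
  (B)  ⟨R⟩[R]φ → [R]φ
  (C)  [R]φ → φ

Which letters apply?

Reflexive relations are serial.
(A) the dual of axiom B: valid iff R is symmetric. Such an R need not be symmetric — not valid.
(B) ⟨R⟩[R]φ → [R]φ (the dual of axiom 5) characterises the euclidean frames. Such an R need not be euclidean — not valid.
(C) [R]φ → φ is axiom T; it is valid on a frame exactly when R is reflexive. Every such R is reflexive, so valid.

C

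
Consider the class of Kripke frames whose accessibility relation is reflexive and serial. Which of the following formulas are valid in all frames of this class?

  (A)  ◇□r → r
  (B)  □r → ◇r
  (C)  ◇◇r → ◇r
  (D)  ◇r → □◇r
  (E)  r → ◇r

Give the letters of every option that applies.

(A) ◇□r → r is the dual of axiom B; it is valid on a frame exactly when R is symmetric. Such an R need not be symmetric, so not valid.
(B) □r → ◇r is axiom D; it is valid on a frame exactly when R is serial. Every such R is serial, so valid.
(C) ◇◇r → ◇r is the dual of axiom 4, which corresponds to transitivity. Such an R need not be transitive — not valid.
(D) ◇r → □◇r (axiom 5) characterises the euclidean frames. Such an R need not be euclidean — not valid.
(E) r → ◇r is the dual of axiom T; it is valid on a frame exactly when R is reflexive. Every such R is reflexive, so valid.

B, E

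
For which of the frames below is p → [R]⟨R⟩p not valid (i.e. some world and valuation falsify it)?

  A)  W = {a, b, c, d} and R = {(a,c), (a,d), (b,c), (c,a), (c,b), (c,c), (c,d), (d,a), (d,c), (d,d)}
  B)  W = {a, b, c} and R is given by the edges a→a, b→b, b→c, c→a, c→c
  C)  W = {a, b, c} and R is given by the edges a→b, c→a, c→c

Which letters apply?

B, C

The schema p → [R]⟨R⟩p is axiom B; it is valid on a frame iff R is symmetric.
(A) R is symmetric (every R-edge is matched by its reverse), so the schema is valid here.
(B) R is not symmetric (b R c but not c R b), so the schema fails here.
(C) R is not symmetric (a R b but not b R a), so the schema fails here.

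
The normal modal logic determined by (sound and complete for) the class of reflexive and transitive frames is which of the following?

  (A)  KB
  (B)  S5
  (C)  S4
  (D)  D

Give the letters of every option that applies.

(A) KB is determined by the class of symmetric frames.
(B) S5 is determined by the class of reflexive, symmetric, and transitive frames.
(C) S4 is determined by exactly this class.
(D) D is determined by the class of serial frames.

C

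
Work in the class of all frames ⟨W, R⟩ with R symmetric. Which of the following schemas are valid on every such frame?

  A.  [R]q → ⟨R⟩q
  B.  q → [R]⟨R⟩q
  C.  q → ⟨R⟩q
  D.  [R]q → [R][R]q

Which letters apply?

B

(A) [R]q → ⟨R⟩q is axiom D; it is valid on a frame exactly when R is serial. Such an R need not be serial, so not valid.
(B) q → [R]⟨R⟩q is axiom B, which corresponds to symmetry. Every such R is symmetric — valid.
(C) q → ⟨R⟩q is the dual of axiom T; it is valid on a frame exactly when R is reflexive. Such an R need not be reflexive, so not valid.
(D) [R]q → [R][R]q is axiom 4, which corresponds to transitivity. Such an R need not be transitive — not valid.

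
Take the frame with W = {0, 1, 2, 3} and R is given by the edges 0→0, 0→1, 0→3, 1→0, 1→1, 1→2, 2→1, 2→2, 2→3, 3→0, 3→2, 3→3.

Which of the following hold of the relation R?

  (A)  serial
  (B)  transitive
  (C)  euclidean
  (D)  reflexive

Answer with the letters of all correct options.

A, D

(A) serial: every world has an R-successor.
(B) not transitive: 0 R 1 and 1 R 2 but not 0 R 2.
(C) not euclidean: 0 R 1 and 0 R 3 but not 1 R 3.
(D) reflexive: each world relates to itself.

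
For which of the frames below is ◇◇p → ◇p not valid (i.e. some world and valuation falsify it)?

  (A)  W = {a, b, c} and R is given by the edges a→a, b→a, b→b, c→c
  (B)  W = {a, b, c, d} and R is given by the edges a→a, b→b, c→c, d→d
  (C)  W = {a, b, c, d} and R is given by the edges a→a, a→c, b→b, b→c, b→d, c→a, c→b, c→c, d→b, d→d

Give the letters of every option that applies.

The schema ◇◇p → ◇p is the dual of axiom 4; it is valid on a frame iff R is transitive.
(A) R is transitive (R is closed under composition), so the schema is valid here.
(B) R is transitive (R is closed under composition), so the schema is valid here.
(C) R is not transitive (a R c and c R b but not a R b), so the schema fails here.

C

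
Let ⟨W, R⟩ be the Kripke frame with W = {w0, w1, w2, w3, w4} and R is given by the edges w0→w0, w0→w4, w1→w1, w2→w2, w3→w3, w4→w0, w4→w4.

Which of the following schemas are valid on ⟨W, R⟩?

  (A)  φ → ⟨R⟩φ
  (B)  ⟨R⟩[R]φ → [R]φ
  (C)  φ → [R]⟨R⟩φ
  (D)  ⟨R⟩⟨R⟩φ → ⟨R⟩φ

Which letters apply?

A, B, C, D

R is reflexive: each world relates to itself.
R is symmetric: every R-edge is matched by its reverse.
R is transitive: R is closed under composition.
R is euclidean: any two R-successors of the same world are R-related.
(A) φ → ⟨R⟩φ is the dual of axiom T; it is valid on a frame exactly when R is reflexive. R is reflexive, so valid.
(B) the dual of axiom 5: valid iff R is euclidean. R is euclidean — valid.
(C) φ → [R]⟨R⟩φ is axiom B; it is valid on a frame exactly when R is symmetric. R is symmetric, so valid.
(D) ⟨R⟩⟨R⟩φ → ⟨R⟩φ is the dual of axiom 4, which corresponds to transitivity. R is transitive — valid.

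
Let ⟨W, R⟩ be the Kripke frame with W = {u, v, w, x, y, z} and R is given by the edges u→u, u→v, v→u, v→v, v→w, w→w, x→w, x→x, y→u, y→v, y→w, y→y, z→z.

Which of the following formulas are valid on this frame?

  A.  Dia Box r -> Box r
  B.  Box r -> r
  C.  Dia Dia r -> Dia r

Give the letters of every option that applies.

B

R is reflexive: each world relates to itself.
R is not transitive: u R v and v R w but not u R w.
R is not euclidean: v R u and v R w but not u R w.
(A) Dia Box r -> Box r is the dual of axiom 5, which corresponds to the euclidean property. R is not euclidean — not valid.
(B) axiom T: valid iff R is reflexive. R is reflexive — valid.
(C) the dual of axiom 4: valid iff R is transitive. R is not transitive — not valid.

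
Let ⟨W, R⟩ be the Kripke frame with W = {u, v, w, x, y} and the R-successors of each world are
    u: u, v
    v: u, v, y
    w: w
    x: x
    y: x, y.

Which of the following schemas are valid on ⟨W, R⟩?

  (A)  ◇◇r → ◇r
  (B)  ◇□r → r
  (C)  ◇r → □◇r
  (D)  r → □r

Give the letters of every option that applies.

R is not symmetric: v R y but not y R v.
R is not transitive: u R v and v R y but not u R y.
R is not euclidean: v R u and v R y but not u R y.
R is not a subset of the identity: u R v with u ≠ v.
(A) ◇◇r → ◇r (the dual of axiom 4) characterises the transitive frames. R is not transitive — not valid.
(B) ◇□r → r is the dual of axiom B, which corresponds to symmetry. R is not symmetric — not valid.
(C) ◇r → □◇r is axiom 5, which corresponds to the euclidean property. R is not euclidean — not valid.
(D) r → □r is valid only on frames where every R-edge is a self-loop. Here R ⊄ identity — not valid.

none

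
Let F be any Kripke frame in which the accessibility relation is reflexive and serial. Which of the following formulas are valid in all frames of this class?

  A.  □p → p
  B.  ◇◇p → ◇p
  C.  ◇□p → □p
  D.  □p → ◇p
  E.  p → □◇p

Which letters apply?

A, D

(A) □p → p (axiom T) characterises the reflexive frames. Every such R is reflexive — valid.
(B) ◇◇p → ◇p is the dual of axiom 4, which corresponds to transitivity. Such an R need not be transitive — not valid.
(C) ◇□p → □p is the dual of axiom 5, which corresponds to the euclidean property. Such an R need not be euclidean — not valid.
(D) □p → ◇p is axiom D, which corresponds to seriality. Every such R is serial — valid.
(E) p → □◇p (axiom B) characterises the symmetric frames. Such an R need not be symmetric — not valid.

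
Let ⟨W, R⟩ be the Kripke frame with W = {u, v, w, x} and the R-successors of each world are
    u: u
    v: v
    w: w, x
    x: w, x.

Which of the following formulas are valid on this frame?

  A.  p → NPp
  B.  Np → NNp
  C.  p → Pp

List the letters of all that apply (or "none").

R is reflexive: each world relates to itself.
R is symmetric: every R-edge is matched by its reverse.
R is transitive: R is closed under composition.
(A) p → NPp is axiom B, which corresponds to symmetry. R is symmetric — valid.
(B) axiom 4: valid iff R is transitive. R is transitive — valid.
(C) the dual of axiom T: valid iff R is reflexive. R is reflexive — valid.

A, B, C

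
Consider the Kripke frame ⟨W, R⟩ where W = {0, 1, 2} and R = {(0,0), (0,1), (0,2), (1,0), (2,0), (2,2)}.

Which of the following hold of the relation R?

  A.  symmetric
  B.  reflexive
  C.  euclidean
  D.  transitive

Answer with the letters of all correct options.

(A) symmetric: every R-edge is matched by its reverse.
(B) not reflexive: not 1 R 1.
(C) not euclidean: 0 R 1 and 0 R 2 but not 1 R 2.
(D) not transitive: 1 R 0 and 0 R 1 but not 1 R 1.

A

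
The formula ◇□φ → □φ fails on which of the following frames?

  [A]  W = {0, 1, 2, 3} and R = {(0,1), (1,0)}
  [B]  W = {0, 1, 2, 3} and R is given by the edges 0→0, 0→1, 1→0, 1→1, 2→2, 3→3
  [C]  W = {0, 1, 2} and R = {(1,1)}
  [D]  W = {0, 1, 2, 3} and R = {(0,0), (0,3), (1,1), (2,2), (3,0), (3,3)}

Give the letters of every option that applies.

A

The schema ◇□φ → □φ is the dual of axiom 5; it is valid on a frame iff R is euclidean.
(A) R is not euclidean (0 R 1 and 0 R 1 but not 1 R 1), so the schema fails here.
(B) R is euclidean (any two R-successors of the same world are R-related), so the schema is valid here.
(C) R is euclidean (any two R-successors of the same world are R-related), so the schema is valid here.
(D) R is euclidean (any two R-successors of the same world are R-related), so the schema is valid here.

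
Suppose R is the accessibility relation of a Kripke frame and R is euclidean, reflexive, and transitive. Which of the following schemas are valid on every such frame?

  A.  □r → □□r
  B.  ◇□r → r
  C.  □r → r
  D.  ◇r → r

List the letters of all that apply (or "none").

A, B, C

A relation that is euclidean, reflexive, and transitive is also serial and symmetric.
(A) □r → □□r (axiom 4) characterises the transitive frames. Every such R is transitive — valid.
(B) ◇□r → r (the dual of axiom B) characterises the symmetric frames. Every such R is symmetric — valid.
(C) □r → r is axiom T; it is valid on a frame exactly when R is reflexive. Every such R is reflexive, so valid.
(D) ◇r → r (the converse of T) corresponds to R being a subset of the identity. Such an R need not be a subset of the identity, so not valid.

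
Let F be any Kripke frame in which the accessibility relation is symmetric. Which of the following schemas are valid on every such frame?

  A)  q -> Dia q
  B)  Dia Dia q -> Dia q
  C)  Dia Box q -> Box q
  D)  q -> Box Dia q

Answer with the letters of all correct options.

D

(A) q -> Dia q is the dual of axiom T, which corresponds to reflexivity. Such an R need not be reflexive — not valid.
(B) Dia Dia q -> Dia q is the dual of axiom 4; it is valid on a frame exactly when R is transitive. Such an R need not be transitive, so not valid.
(C) Dia Box q -> Box q is the dual of axiom 5, which corresponds to the euclidean property. Such an R need not be euclidean — not valid.
(D) axiom B: valid iff R is symmetric. Every such R is symmetric — valid.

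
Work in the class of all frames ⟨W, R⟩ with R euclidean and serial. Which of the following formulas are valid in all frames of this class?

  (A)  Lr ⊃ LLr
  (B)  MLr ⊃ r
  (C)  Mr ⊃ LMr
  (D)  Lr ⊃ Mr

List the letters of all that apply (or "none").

C, D

(A) axiom 4: valid iff R is transitive. Such an R need not be transitive — not valid.
(B) MLr ⊃ r is the dual of axiom B; it is valid on a frame exactly when R is symmetric. Such an R need not be symmetric, so not valid.
(C) Mr ⊃ LMr (axiom 5) characterises the euclidean frames. Every such R is euclidean — valid.
(D) Lr ⊃ Mr is axiom D; it is valid on a frame exactly when R is serial. Every such R is serial, so valid.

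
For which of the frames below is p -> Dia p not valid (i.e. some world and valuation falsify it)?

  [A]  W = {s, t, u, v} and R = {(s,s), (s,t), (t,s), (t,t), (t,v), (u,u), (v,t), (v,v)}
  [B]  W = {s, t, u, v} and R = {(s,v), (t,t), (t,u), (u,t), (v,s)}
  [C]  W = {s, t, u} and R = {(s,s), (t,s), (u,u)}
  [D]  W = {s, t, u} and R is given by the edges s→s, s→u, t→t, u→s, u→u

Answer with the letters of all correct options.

The schema p -> Dia p is the dual of axiom T; it is valid on a frame iff R is reflexive.
(A) R is reflexive (each world relates to itself), so the schema is valid here.
(B) R is not reflexive (not s R s), so the schema fails here.
(C) R is not reflexive (not t R t), so the schema fails here.
(D) R is reflexive (each world relates to itself), so the schema is valid here.

B, C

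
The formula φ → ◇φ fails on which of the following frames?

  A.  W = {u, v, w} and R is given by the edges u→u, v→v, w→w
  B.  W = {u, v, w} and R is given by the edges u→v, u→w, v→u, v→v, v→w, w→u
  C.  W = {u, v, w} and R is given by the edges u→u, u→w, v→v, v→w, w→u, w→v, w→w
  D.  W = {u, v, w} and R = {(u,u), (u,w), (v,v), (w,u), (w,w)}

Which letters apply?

B

The schema φ → ◇φ is the dual of axiom T; it is valid on a frame iff R is reflexive.
(A) R is reflexive (each world relates to itself), so the schema is valid here.
(B) R is not reflexive (not u R u), so the schema fails here.
(C) R is reflexive (each world relates to itself), so the schema is valid here.
(D) R is reflexive (each world relates to itself), so the schema is valid here.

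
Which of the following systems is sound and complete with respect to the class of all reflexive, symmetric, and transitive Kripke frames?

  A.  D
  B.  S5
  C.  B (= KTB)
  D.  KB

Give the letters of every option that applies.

(A) D is determined by the class of serial frames.
(B) S5 is determined by exactly this class.
(C) B (= KTB) is determined by the class of reflexive and symmetric frames.
(D) KB is determined by the class of symmetric frames.

B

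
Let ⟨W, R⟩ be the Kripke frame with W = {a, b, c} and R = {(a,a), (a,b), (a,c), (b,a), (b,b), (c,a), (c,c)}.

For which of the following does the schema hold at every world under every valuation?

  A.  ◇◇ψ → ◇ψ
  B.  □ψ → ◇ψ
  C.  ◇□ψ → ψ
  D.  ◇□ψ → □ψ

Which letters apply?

B, C

R is symmetric: every R-edge is matched by its reverse.
R is not transitive: b R a and a R c but not b R c.
R is not euclidean: a R b and a R c but not b R c.
R is serial: every world has an R-successor.
(A) ◇◇ψ → ◇ψ is the dual of axiom 4, which corresponds to transitivity. R is not transitive — not valid.
(B) □ψ → ◇ψ is axiom D; it is valid on a frame exactly when R is serial. R is serial, so valid.
(C) ◇□ψ → ψ is the dual of axiom B; it is valid on a frame exactly when R is symmetric. R is symmetric, so valid.
(D) ◇□ψ → □ψ is the dual of axiom 5, which corresponds to the euclidean property. R is not euclidean — not valid.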